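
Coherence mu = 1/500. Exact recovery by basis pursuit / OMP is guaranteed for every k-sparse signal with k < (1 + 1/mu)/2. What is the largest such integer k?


1/mu = 500.
1 + 1/mu = 501.
(1 + 1/mu)/2 = 250.5 is not an integer, so k_max = floor(250.5) = 250.

250


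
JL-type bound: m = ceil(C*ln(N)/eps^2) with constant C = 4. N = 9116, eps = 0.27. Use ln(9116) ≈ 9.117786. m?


ln(9116) ≈ 9.117786.
eps^2 = 0.27^2 = 0.0729.
C*ln(N)/eps^2 ≈ 4*9.117786/0.0729 ≈ 500.29.
m = ceil(500.29) = 501.

501


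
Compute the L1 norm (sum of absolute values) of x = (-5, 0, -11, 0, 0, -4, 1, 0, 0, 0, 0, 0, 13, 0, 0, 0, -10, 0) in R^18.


Non-zero entries: [(0, -5), (2, -11), (5, -4), (6, 1), (12, 13), (16, -10)]
Absolute values: [5, 11, 4, 1, 13, 10]
||x||_1 = sum = 44.

44


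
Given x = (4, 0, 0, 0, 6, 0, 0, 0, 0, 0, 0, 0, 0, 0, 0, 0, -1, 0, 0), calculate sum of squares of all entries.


Non-zero entries: [(0, 4), (4, 6), (16, -1)]
Squares: [16, 36, 1]
||x||_2^2 = sum = 53.

53


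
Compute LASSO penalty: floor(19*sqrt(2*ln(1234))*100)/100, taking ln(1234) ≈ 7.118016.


ln(1234) ≈ 7.118016.
2*ln(n) ≈ 14.236032.
sqrt(2*ln(n)) ≈ sqrt(14.236032) ≈ 3.773067.
lambda ≈ 19*3.773067 = 71.688273.
floor(lambda*100)/100 = 71.68.

71.68


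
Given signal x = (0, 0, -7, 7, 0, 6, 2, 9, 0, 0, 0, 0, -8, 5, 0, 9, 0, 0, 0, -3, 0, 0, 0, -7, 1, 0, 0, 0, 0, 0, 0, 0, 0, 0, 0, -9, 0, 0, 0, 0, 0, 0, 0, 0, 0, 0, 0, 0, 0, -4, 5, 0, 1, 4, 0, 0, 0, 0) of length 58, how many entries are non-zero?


Non-zero positions: [2, 3, 5, 6, 7, 12, 13, 15, 19, 23, 24, 35, 49, 50, 52, 53].
Sparsity = 16.

16


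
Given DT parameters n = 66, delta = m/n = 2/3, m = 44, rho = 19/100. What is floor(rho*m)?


m = 2/3*66 = 44.
rho = 19/100.
rho*m = 19/100*44 = 8.36.
k = floor(8.36) = 8.

8


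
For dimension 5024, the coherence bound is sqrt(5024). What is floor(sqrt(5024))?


70^2 = 4900 <= 5024 < 5041 = 71^2, so 70 <= sqrt(5024) < 71.
floor(sqrt(5024)) = 70.

70


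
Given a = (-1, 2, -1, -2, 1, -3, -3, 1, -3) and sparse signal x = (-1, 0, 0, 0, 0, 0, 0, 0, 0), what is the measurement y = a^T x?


Non-zero terms: ['-1*-1']
Products: [1]
y = sum = 1.

1


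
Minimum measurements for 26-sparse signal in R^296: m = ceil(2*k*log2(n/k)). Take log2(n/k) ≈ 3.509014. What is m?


log2(n/k) = log2(296/26) ≈ 3.509014.
2*k*log2(n/k) ≈ 2*26*3.509014 = 182.468728.
m = ceil(182.468728) = 183.

183


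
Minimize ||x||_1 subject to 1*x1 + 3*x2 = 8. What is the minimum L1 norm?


Axis intercepts:
  x1 = 8, x2 = 0: L1 = 8
  x1 = 0, x2 = 8/3: L1 = 8/3
x* = (0, 8/3)
||x*||_1 = 8/3.

8/3


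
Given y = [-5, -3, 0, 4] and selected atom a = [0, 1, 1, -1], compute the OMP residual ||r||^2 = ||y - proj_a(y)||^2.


a^T a = 3.
a^T y = -7.
coeff = -7/3 = -7/3.
||r||^2 = 101/3.

101/3


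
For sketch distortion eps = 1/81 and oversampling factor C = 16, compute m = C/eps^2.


1/eps = 81.
(1/eps)^2 = 6561.
m = 16*6561 = 104976.

104976


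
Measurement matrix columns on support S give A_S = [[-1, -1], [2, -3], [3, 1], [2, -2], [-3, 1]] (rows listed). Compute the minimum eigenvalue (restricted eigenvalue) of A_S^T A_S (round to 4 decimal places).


A_S^T A_S = [[27, -9], [-9, 16]].
trace = 43.
det = 351.
disc = trace^2 - 4*det = 1849 - 4*351 = 445.
sqrt(445) ≈ 21.095023.
lam_min = (43 - sqrt(445))/2 ≈ (43 - 21.095023)/2 = 10.9524885 ≈ 10.9525.

10.9525


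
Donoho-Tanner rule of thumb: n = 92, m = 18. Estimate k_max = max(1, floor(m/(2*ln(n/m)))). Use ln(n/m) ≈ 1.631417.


n/m = 92/18 = 46/9.
ln(n/m) ≈ 1.631417.
2*ln(n/m) ≈ 3.262834.
m/(2*ln(n/m)) ≈ 18/3.262834 ≈ 5.5167.
floor = 5.
k_max = max(1, 5) = 5.

5


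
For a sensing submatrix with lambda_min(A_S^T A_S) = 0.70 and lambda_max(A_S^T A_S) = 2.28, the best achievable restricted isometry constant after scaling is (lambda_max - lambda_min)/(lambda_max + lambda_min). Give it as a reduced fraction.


lambda_max - lambda_min = 2.28 - 0.70 = 1.58.
lambda_max + lambda_min = 2.28 + 0.70 = 2.98.
delta = 1.58/2.98 = 158/298 = 79/149.

79/149


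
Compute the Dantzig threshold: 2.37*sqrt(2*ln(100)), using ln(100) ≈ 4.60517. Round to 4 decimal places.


ln(100) ≈ 4.60517.
2*ln(n) ≈ 9.21034.
sqrt(2*ln(n)) ≈ sqrt(9.21034) ≈ 3.034854.
threshold ≈ 2.37*3.034854 = 7.19260398 ≈ 7.1926.

7.1926


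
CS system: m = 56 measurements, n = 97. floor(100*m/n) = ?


100*m/n = 100*56/97 ≈ 57.732.
floor = 57.

57


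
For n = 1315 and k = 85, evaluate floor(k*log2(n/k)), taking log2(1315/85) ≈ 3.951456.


log2(n/k) = log2(1315/85) ≈ 3.951456.
k*log2(n/k) ≈ 85*3.951456 = 335.87376.
floor(335.87376) = 335.

335


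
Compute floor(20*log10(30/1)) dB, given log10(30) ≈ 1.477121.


||x||/||e|| = 30/1 = 30.
log10(30) ≈ 1.477121.
20*log10(||x||/||e||) ≈ 20*1.477121 = 29.54242.
floor(29.54242) = 29.

29


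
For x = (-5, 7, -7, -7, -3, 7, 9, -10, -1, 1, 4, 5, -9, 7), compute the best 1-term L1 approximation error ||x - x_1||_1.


Sorted |x_i| descending: [10, 9, 9, 7, 7, 7, 7, 7, 5, 5, 4, 3, 1, 1]
Keep top 1: [10]
Tail entries: [9, 9, 7, 7, 7, 7, 7, 5, 5, 4, 3, 1, 1]
L1 error = sum of tail = 72.

72


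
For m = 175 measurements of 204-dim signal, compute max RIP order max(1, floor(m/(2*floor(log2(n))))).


floor(log2(204)) = 7.
2*7 = 14.
m/(2*floor(log2(n))) = 175/14 ≈ 12.5.
floor = 12.
k = max(1, 12) = 12.

12


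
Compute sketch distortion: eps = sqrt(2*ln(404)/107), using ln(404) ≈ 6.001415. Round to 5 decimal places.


ln(404) ≈ 6.001415.
2*ln(N)/m ≈ 2*6.001415/107 ≈ 0.11217598.
eps = sqrt(0.11217598) ≈ 0.3349268 ≈ 0.33493.

0.33493


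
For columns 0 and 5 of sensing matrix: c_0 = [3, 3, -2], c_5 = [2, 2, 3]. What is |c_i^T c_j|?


Inner product: 3*2 + 3*2 + -2*3
Products: [6, 6, -6]
Sum = 6.
|dot| = 6.

6


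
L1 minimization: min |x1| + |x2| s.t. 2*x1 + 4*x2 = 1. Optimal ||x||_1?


Axis intercepts:
  x1 = 1/2, x2 = 0: L1 = 1/2
  x1 = 0, x2 = 1/4: L1 = 1/4
x* = (0, 1/4)
||x*||_1 = 1/4.

1/4


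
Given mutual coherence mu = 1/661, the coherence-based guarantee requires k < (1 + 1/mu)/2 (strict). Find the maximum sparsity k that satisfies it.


1/mu = 661.
1 + 1/mu = 662.
(1 + 1/mu)/2 = 331 is an integer and the inequality is strict, so k_max = 331 - 1 = 330.

330


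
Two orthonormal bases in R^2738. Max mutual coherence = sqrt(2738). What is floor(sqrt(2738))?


52^2 = 2704 <= 2738 < 2809 = 53^2, so 52 <= sqrt(2738) < 53.
floor(sqrt(2738)) = 52.

52


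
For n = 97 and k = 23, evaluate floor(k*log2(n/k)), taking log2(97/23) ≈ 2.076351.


log2(n/k) = log2(97/23) ≈ 2.076351.
k*log2(n/k) ≈ 23*2.076351 = 47.756073.
floor(47.756073) = 47.

47


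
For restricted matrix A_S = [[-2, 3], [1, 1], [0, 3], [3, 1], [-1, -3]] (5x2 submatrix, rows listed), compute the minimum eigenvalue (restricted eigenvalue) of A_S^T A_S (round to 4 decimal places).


A_S^T A_S = [[15, 1], [1, 29]].
trace = 44.
det = 434.
disc = trace^2 - 4*det = 1936 - 4*434 = 200.
sqrt(200) ≈ 14.142136.
lam_min = (44 - sqrt(200))/2 ≈ (44 - 14.142136)/2 = 14.928932 ≈ 14.9289.

14.9289


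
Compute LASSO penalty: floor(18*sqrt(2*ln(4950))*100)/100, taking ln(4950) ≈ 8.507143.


ln(4950) ≈ 8.507143.
2*ln(n) ≈ 17.014286.
sqrt(2*ln(n)) ≈ sqrt(17.014286) ≈ 4.124838.
lambda ≈ 18*4.124838 = 74.247084.
floor(lambda*100)/100 = 74.24.

74.24


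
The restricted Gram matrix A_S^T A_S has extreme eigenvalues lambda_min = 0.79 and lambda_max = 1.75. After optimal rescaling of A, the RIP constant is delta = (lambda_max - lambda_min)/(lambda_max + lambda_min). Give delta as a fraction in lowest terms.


lambda_max - lambda_min = 1.75 - 0.79 = 0.96.
lambda_max + lambda_min = 1.75 + 0.79 = 2.54.
delta = 0.96/2.54 = 96/254 = 48/127.

48/127


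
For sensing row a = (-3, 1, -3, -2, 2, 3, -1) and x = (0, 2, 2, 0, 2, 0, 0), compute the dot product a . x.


Non-zero terms: ['1*2', '-3*2', '2*2']
Products: [2, -6, 4]
y = sum = 0.

0


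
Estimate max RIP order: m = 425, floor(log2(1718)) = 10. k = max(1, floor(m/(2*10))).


floor(log2(1718)) = 10.
2*10 = 20.
m/(2*floor(log2(n))) = 425/20 ≈ 21.25.
floor = 21.
k = max(1, 21) = 21.

21


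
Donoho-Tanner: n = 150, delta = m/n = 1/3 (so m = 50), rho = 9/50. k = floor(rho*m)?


m = 1/3*150 = 50.
rho = 9/50.
rho*m = 9/50*50 = 9.
k = floor(9) = 9.

9


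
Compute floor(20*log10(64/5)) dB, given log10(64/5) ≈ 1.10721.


||x||/||e|| = 64/5.
log10(64/5) ≈ 1.10721.
20*log10(||x||/||e||) ≈ 20*1.10721 = 22.1442.
floor(22.1442) = 22.

22


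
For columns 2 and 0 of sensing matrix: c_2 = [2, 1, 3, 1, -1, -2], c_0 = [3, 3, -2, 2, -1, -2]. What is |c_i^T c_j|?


Inner product: 2*3 + 1*3 + 3*-2 + 1*2 + -1*-1 + -2*-2
Products: [6, 3, -6, 2, 1, 4]
Sum = 10.
|dot| = 10.

10


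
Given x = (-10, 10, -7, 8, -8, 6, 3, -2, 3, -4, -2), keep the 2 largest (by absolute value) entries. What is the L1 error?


Sorted |x_i| descending: [10, 10, 8, 8, 7, 6, 4, 3, 3, 2, 2]
Keep top 2: [10, 10]
Tail entries: [8, 8, 7, 6, 4, 3, 3, 2, 2]
L1 error = sum of tail = 43.

43


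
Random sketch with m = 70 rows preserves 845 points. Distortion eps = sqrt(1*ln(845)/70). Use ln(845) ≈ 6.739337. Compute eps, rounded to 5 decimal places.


ln(845) ≈ 6.739337.
1*ln(N)/m ≈ 1*6.739337/70 ≈ 0.09627624.
eps = sqrt(0.09627624) ≈ 0.3102841 ≈ 0.31028.

0.31028


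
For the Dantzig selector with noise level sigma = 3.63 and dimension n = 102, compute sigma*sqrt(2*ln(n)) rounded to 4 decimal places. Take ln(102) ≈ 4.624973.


ln(102) ≈ 4.624973.
2*ln(n) ≈ 9.249946.
sqrt(2*ln(n)) ≈ sqrt(9.249946) ≈ 3.041372.
threshold ≈ 3.63*3.041372 = 11.04018036 ≈ 11.0402.

11.0402


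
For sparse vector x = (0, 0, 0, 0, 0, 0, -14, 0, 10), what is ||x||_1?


Non-zero entries: [(6, -14), (8, 10)]
Absolute values: [14, 10]
||x||_1 = sum = 24.

24


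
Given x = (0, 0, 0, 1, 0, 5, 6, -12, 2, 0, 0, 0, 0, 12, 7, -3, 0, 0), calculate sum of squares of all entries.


Non-zero entries: [(3, 1), (5, 5), (6, 6), (7, -12), (8, 2), (13, 12), (14, 7), (15, -3)]
Squares: [1, 25, 36, 144, 4, 144, 49, 9]
||x||_2^2 = sum = 412.

412


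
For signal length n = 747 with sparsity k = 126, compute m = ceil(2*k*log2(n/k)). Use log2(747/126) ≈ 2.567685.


log2(n/k) = log2(747/126) ≈ 2.567685.
2*k*log2(n/k) ≈ 2*126*2.567685 = 647.05662.
m = ceil(647.05662) = 648.

648


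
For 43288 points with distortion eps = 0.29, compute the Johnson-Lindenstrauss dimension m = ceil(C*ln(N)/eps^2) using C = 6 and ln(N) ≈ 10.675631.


ln(43288) ≈ 10.675631.
eps^2 = 0.29^2 = 0.0841.
C*ln(N)/eps^2 ≈ 6*10.675631/0.0841 ≈ 761.6384.
m = ceil(761.6384) = 762.

762


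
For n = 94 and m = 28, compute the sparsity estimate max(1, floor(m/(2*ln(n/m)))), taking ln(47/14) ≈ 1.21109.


n/m = 94/28 = 47/14.
ln(n/m) ≈ 1.21109.
2*ln(n/m) ≈ 2.42218.
m/(2*ln(n/m)) ≈ 28/2.42218 ≈ 11.5598.
floor = 11.
k_max = max(1, 11) = 11.

11


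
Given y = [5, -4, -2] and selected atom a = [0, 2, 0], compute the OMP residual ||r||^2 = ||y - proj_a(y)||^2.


a^T a = 4.
a^T y = -8.
coeff = -8/4 = -2.
||r||^2 = 29.

29


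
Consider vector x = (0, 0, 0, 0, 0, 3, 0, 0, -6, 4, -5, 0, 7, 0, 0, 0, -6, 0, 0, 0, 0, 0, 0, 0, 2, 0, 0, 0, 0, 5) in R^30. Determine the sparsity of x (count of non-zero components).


Non-zero positions: [5, 8, 9, 10, 12, 16, 24, 29].
Sparsity = 8.

8


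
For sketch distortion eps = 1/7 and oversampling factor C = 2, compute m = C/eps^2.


1/eps = 7.
(1/eps)^2 = 49.
m = 2*49 = 98.

98


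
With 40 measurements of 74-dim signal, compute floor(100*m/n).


100*m/n = 100*40/74 ≈ 54.0541.
floor = 54.

54


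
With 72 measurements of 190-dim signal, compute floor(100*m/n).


100*m/n = 100*72/190 ≈ 37.8947.
floor = 37.

37


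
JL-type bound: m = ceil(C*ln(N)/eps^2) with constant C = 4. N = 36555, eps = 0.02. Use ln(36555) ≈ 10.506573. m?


ln(36555) ≈ 10.506573.
eps^2 = 0.02^2 = 0.0004.
C*ln(N)/eps^2 ≈ 4*10.506573/0.0004 ≈ 105065.73.
m = ceil(105065.73) = 105066.

105066


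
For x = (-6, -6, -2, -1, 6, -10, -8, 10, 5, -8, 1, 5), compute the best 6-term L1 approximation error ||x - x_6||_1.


Sorted |x_i| descending: [10, 10, 8, 8, 6, 6, 6, 5, 5, 2, 1, 1]
Keep top 6: [10, 10, 8, 8, 6, 6]
Tail entries: [6, 5, 5, 2, 1, 1]
L1 error = sum of tail = 20.

20


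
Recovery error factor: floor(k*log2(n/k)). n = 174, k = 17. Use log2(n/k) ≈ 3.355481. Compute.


log2(n/k) = log2(174/17) ≈ 3.355481.
k*log2(n/k) ≈ 17*3.355481 = 57.043177.
floor(57.043177) = 57.

57


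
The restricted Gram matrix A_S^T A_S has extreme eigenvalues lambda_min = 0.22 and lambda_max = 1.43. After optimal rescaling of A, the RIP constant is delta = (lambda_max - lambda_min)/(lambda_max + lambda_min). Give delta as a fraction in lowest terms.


lambda_max - lambda_min = 1.43 - 0.22 = 1.21.
lambda_max + lambda_min = 1.43 + 0.22 = 1.65.
delta = 1.21/1.65 = 121/165 = 11/15.

11/15


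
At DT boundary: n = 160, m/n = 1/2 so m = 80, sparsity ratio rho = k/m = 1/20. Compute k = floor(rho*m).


m = 1/2*160 = 80.
rho = 1/20.
rho*m = 1/20*80 = 4.
k = floor(4) = 4.

4


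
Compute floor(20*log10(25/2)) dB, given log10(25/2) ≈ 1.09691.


||x||/||e|| = 25/2.
log10(25/2) ≈ 1.09691.
20*log10(||x||/||e||) ≈ 20*1.09691 = 21.9382.
floor(21.9382) = 21.

21


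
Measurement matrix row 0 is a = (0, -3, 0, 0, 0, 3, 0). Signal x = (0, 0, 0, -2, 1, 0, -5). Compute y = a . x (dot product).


Non-zero terms: ['0*-2', '0*1', '0*-5']
Products: [0, 0, 0]
y = sum = 0.

0


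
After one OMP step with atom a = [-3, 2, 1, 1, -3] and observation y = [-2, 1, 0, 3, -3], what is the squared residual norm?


a^T a = 24.
a^T y = 20.
coeff = 20/24 = 5/6.
||r||^2 = 19/3.

19/3


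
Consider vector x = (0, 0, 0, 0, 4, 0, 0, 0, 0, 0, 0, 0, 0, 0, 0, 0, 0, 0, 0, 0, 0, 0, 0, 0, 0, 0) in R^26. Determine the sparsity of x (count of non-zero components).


Non-zero positions: [4].
Sparsity = 1.

1


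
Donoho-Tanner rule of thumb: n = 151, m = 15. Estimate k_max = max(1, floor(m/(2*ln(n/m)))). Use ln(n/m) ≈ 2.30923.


n/m = 151/15.
ln(n/m) ≈ 2.30923.
2*ln(n/m) ≈ 4.61846.
m/(2*ln(n/m)) ≈ 15/4.61846 ≈ 3.2478.
floor = 3.
k_max = max(1, 3) = 3.

3


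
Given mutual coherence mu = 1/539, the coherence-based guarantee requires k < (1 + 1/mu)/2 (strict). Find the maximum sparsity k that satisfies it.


1/mu = 539.
1 + 1/mu = 540.
(1 + 1/mu)/2 = 270 is an integer and the inequality is strict, so k_max = 270 - 1 = 269.

269


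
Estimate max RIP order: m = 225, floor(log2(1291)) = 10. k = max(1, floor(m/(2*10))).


floor(log2(1291)) = 10.
2*10 = 20.
m/(2*floor(log2(n))) = 225/20 ≈ 11.25.
floor = 11.
k = max(1, 11) = 11.

11


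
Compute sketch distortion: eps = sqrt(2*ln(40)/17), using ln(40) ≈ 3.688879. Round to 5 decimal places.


ln(40) ≈ 3.688879.
2*ln(N)/m ≈ 2*3.688879/17 ≈ 0.43398576.
eps = sqrt(0.43398576) ≈ 0.658776 ≈ 0.65878.

0.65878


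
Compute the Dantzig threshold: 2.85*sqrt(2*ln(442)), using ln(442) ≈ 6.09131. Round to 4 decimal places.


ln(442) ≈ 6.09131.
2*ln(n) ≈ 12.18262.
sqrt(2*ln(n)) ≈ sqrt(12.18262) ≈ 3.490361.
threshold ≈ 2.85*3.490361 = 9.94752885 ≈ 9.9475.

9.9475


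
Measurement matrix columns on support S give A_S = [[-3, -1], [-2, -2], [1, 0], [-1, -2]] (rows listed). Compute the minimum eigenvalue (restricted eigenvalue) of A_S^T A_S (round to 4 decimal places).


A_S^T A_S = [[15, 9], [9, 9]].
trace = 24.
det = 54.
disc = trace^2 - 4*det = 576 - 4*54 = 360.
sqrt(360) ≈ 18.973666.
lam_min = (24 - sqrt(360))/2 ≈ (24 - 18.973666)/2 = 2.513167 ≈ 2.5132.

2.5132


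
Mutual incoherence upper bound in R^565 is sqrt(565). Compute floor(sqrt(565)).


23^2 = 529 <= 565 < 576 = 24^2, so 23 <= sqrt(565) < 24.
floor(sqrt(565)) = 23.

23


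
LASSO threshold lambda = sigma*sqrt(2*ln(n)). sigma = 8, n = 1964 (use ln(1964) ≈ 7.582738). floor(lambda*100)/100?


ln(1964) ≈ 7.582738.
2*ln(n) ≈ 15.165476.
sqrt(2*ln(n)) ≈ sqrt(15.165476) ≈ 3.894288.
lambda ≈ 8*3.894288 = 31.154304.
floor(lambda*100)/100 = 31.15.

31.15


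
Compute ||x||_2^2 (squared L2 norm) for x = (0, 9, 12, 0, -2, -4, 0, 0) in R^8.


Non-zero entries: [(1, 9), (2, 12), (4, -2), (5, -4)]
Squares: [81, 144, 4, 16]
||x||_2^2 = sum = 245.

245


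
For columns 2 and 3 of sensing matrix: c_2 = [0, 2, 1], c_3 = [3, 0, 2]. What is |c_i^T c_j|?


Inner product: 0*3 + 2*0 + 1*2
Products: [0, 0, 2]
Sum = 2.
|dot| = 2.

2


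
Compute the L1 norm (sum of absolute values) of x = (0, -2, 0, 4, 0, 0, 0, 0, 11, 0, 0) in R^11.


Non-zero entries: [(1, -2), (3, 4), (8, 11)]
Absolute values: [2, 4, 11]
||x||_1 = sum = 17.

17


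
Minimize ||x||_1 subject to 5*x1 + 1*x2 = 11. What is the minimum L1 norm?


Axis intercepts:
  x1 = 11/5, x2 = 0: L1 = 11/5
  x1 = 0, x2 = 11: L1 = 11
x* = (11/5, 0)
||x*||_1 = 11/5.

11/5


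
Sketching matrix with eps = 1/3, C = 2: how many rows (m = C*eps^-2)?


1/eps = 3.
(1/eps)^2 = 9.
m = 2*9 = 18.

18


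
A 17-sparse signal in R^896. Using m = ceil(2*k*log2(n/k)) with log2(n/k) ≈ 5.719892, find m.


log2(n/k) = log2(896/17) ≈ 5.719892.
2*k*log2(n/k) ≈ 2*17*5.719892 = 194.476328.
m = ceil(194.476328) = 195.

195


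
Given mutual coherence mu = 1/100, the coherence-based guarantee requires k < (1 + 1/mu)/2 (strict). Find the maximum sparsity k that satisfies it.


1/mu = 100.
1 + 1/mu = 101.
(1 + 1/mu)/2 = 50.5 is not an integer, so k_max = floor(50.5) = 50.

50


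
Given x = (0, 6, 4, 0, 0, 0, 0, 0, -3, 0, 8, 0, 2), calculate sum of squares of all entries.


Non-zero entries: [(1, 6), (2, 4), (8, -3), (10, 8), (12, 2)]
Squares: [36, 16, 9, 64, 4]
||x||_2^2 = sum = 129.

129


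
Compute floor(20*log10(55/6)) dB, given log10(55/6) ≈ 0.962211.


||x||/||e|| = 55/6.
log10(55/6) ≈ 0.962211.
20*log10(||x||/||e||) ≈ 20*0.962211 = 19.24422.
floor(19.24422) = 19.

19


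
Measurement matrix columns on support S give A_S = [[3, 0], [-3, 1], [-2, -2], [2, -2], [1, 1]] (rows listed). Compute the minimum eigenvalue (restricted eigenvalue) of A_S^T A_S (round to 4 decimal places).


A_S^T A_S = [[27, -2], [-2, 10]].
trace = 37.
det = 266.
disc = trace^2 - 4*det = 1369 - 4*266 = 305.
sqrt(305) ≈ 17.464249.
lam_min = (37 - sqrt(305))/2 ≈ (37 - 17.464249)/2 = 9.7678755 ≈ 9.7679.

9.7679


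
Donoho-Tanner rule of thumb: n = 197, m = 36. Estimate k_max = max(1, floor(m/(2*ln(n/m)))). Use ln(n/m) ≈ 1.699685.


n/m = 197/36.
ln(n/m) ≈ 1.699685.
2*ln(n/m) ≈ 3.39937.
m/(2*ln(n/m)) ≈ 36/3.39937 ≈ 10.5902.
floor = 10.
k_max = max(1, 10) = 10.

10


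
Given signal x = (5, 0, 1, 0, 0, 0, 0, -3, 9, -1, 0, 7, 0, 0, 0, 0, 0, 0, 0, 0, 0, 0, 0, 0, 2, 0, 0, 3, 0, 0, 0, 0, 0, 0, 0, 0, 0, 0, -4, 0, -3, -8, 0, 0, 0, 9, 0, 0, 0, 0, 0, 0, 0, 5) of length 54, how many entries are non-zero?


Non-zero positions: [0, 2, 7, 8, 9, 11, 24, 27, 38, 40, 41, 45, 53].
Sparsity = 13.

13


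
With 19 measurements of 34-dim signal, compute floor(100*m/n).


100*m/n = 100*19/34 ≈ 55.8824.
floor = 55.

55


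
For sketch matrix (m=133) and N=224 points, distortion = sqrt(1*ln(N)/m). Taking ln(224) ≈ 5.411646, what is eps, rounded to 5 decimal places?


ln(224) ≈ 5.411646.
1*ln(N)/m ≈ 1*5.411646/133 ≈ 0.04068907.
eps = sqrt(0.04068907) ≈ 0.2017153 ≈ 0.20172.

0.20172


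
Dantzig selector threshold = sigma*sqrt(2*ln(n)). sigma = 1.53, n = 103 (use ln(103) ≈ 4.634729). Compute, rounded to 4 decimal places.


ln(103) ≈ 4.634729.
2*ln(n) ≈ 9.269458.
sqrt(2*ln(n)) ≈ sqrt(9.269458) ≈ 3.044578.
threshold ≈ 1.53*3.044578 = 4.65820434 ≈ 4.6582.

4.6582


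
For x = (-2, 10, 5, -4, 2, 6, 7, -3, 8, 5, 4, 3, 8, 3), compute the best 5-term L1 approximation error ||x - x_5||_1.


Sorted |x_i| descending: [10, 8, 8, 7, 6, 5, 5, 4, 4, 3, 3, 3, 2, 2]
Keep top 5: [10, 8, 8, 7, 6]
Tail entries: [5, 5, 4, 4, 3, 3, 3, 2, 2]
L1 error = sum of tail = 31.

31


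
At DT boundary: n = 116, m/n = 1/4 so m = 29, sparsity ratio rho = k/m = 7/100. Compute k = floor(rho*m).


m = 1/4*116 = 29.
rho = 7/100.
rho*m = 7/100*29 = 2.03.
k = floor(2.03) = 2.

2


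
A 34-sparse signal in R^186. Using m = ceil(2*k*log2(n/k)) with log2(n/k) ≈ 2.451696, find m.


log2(n/k) = log2(186/34) ≈ 2.451696.
2*k*log2(n/k) ≈ 2*34*2.451696 = 166.715328.
m = ceil(166.715328) = 167.

167


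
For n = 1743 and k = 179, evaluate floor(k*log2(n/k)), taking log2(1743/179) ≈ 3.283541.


log2(n/k) = log2(1743/179) ≈ 3.283541.
k*log2(n/k) ≈ 179*3.283541 = 587.753839.
floor(587.753839) = 587.

587


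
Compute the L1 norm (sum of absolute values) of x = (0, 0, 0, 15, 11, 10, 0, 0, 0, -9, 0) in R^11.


Non-zero entries: [(3, 15), (4, 11), (5, 10), (9, -9)]
Absolute values: [15, 11, 10, 9]
||x||_1 = sum = 45.

45


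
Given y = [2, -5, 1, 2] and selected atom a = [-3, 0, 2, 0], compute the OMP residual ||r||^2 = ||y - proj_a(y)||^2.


a^T a = 13.
a^T y = -4.
coeff = -4/13 = -4/13.
||r||^2 = 426/13.

426/13


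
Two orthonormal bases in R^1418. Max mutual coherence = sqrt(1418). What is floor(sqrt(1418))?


37^2 = 1369 <= 1418 < 1444 = 38^2, so 37 <= sqrt(1418) < 38.
floor(sqrt(1418)) = 37.

37


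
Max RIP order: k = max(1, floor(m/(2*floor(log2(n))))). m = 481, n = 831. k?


floor(log2(831)) = 9.
2*9 = 18.
m/(2*floor(log2(n))) = 481/18 ≈ 26.7222.
floor = 26.
k = max(1, 26) = 26.

26


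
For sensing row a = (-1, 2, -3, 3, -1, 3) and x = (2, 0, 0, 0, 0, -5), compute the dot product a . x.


Non-zero terms: ['-1*2', '3*-5']
Products: [-2, -15]
y = sum = -17.

-17


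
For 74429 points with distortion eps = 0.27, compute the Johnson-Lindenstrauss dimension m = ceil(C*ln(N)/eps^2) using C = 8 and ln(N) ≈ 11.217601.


ln(74429) ≈ 11.217601.
eps^2 = 0.27^2 = 0.0729.
C*ln(N)/eps^2 ≈ 8*11.217601/0.0729 ≈ 1231.0125.
m = ceil(1231.0125) = 1232.

1232


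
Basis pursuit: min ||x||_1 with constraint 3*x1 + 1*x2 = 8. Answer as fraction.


Axis intercepts:
  x1 = 8/3, x2 = 0: L1 = 8/3
  x1 = 0, x2 = 8: L1 = 8
x* = (8/3, 0)
||x*||_1 = 8/3.

8/3


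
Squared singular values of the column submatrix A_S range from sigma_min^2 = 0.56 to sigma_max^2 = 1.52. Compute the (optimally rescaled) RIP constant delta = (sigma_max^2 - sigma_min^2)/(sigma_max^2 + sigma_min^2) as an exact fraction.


lambda_max - lambda_min = 1.52 - 0.56 = 0.96.
lambda_max + lambda_min = 1.52 + 0.56 = 2.08.
delta = 0.96/2.08 = 96/208 = 6/13.

6/13


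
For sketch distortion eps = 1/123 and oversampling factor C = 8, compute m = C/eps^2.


1/eps = 123.
(1/eps)^2 = 15129.
m = 8*15129 = 121032.

121032


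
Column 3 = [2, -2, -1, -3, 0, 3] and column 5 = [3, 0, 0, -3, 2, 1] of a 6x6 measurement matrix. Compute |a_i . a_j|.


Inner product: 2*3 + -2*0 + -1*0 + -3*-3 + 0*2 + 3*1
Products: [6, 0, 0, 9, 0, 3]
Sum = 18.
|dot| = 18.

18


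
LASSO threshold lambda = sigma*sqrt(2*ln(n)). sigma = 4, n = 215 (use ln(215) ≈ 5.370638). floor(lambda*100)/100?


ln(215) ≈ 5.370638.
2*ln(n) ≈ 10.741276.
sqrt(2*ln(n)) ≈ sqrt(10.741276) ≈ 3.277389.
lambda ≈ 4*3.277389 = 13.109556.
floor(lambda*100)/100 = 13.10.

13.10


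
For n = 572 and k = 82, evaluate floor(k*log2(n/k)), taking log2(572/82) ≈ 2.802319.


log2(n/k) = log2(572/82) ≈ 2.802319.
k*log2(n/k) ≈ 82*2.802319 = 229.790158.
floor(229.790158) = 229.

229


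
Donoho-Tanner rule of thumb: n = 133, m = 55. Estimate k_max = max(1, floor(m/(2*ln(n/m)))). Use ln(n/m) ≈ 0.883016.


n/m = 133/55.
ln(n/m) ≈ 0.883016.
2*ln(n/m) ≈ 1.766032.
m/(2*ln(n/m)) ≈ 55/1.766032 ≈ 31.1433.
floor = 31.
k_max = max(1, 31) = 31.

31


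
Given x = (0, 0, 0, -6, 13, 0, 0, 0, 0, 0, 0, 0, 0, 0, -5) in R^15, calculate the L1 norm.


Non-zero entries: [(3, -6), (4, 13), (14, -5)]
Absolute values: [6, 13, 5]
||x||_1 = sum = 24.

24


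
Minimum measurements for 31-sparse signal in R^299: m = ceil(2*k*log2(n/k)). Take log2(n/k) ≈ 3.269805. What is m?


log2(n/k) = log2(299/31) ≈ 3.269805.
2*k*log2(n/k) ≈ 2*31*3.269805 = 202.72791.
m = ceil(202.72791) = 203.

203


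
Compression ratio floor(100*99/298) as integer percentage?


100*m/n = 100*99/298 ≈ 33.2215.
floor = 33.

33


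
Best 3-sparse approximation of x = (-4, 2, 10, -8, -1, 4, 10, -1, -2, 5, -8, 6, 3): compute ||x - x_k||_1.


Sorted |x_i| descending: [10, 10, 8, 8, 6, 5, 4, 4, 3, 2, 2, 1, 1]
Keep top 3: [10, 10, 8]
Tail entries: [8, 6, 5, 4, 4, 3, 2, 2, 1, 1]
L1 error = sum of tail = 36.

36


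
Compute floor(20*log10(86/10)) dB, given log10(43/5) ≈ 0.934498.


||x||/||e|| = 86/10 = 43/5.
log10(43/5) ≈ 0.934498.
20*log10(||x||/||e||) ≈ 20*0.934498 = 18.68996.
floor(18.68996) = 18.

18


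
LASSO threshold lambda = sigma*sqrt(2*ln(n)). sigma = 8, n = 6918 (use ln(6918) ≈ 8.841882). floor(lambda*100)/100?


ln(6918) ≈ 8.841882.
2*ln(n) ≈ 17.683764.
sqrt(2*ln(n)) ≈ sqrt(17.683764) ≈ 4.205207.
lambda ≈ 8*4.205207 = 33.641656.
floor(lambda*100)/100 = 33.64.

33.64


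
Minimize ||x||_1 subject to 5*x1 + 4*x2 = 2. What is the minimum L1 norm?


Axis intercepts:
  x1 = 2/5, x2 = 0: L1 = 2/5
  x1 = 0, x2 = 1/2: L1 = 1/2
x* = (2/5, 0)
||x*||_1 = 2/5.

2/5


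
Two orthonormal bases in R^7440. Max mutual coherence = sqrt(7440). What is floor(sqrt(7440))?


86^2 = 7396 <= 7440 < 7569 = 87^2, so 86 <= sqrt(7440) < 87.
floor(sqrt(7440)) = 86.

86


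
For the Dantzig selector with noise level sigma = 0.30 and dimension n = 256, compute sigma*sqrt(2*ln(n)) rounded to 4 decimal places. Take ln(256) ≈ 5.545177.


ln(256) ≈ 5.545177.
2*ln(n) ≈ 11.090354.
sqrt(2*ln(n)) ≈ sqrt(11.090354) ≈ 3.330218.
threshold ≈ 0.30*3.330218 = 0.9990654 ≈ 0.9991.

0.9991


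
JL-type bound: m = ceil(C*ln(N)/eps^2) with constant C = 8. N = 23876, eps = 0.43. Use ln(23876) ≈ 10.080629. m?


ln(23876) ≈ 10.080629.
eps^2 = 0.43^2 = 0.1849.
C*ln(N)/eps^2 ≈ 8*10.080629/0.1849 ≈ 436.1549.
m = ceil(436.1549) = 437.

437


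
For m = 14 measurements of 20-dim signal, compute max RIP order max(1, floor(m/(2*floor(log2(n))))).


floor(log2(20)) = 4.
2*4 = 8.
m/(2*floor(log2(n))) = 14/8 ≈ 1.75.
floor = 1.
k = max(1, 1) = 1.

1


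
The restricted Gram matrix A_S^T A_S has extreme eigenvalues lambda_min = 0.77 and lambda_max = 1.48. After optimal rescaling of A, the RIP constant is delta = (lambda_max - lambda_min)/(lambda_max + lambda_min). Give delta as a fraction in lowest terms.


lambda_max - lambda_min = 1.48 - 0.77 = 0.71.
lambda_max + lambda_min = 1.48 + 0.77 = 2.25.
delta = 0.71/2.25 = 71/225.

71/225


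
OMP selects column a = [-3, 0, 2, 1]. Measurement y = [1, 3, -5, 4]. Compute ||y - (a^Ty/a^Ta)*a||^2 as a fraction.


a^T a = 14.
a^T y = -9.
coeff = -9/14 = -9/14.
||r||^2 = 633/14.

633/14


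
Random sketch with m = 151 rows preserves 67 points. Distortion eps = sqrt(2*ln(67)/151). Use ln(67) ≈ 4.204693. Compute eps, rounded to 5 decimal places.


ln(67) ≈ 4.204693.
2*ln(N)/m ≈ 2*4.204693/151 ≈ 0.0556913.
eps = sqrt(0.0556913) ≈ 0.23599 ≈ 0.23599.

0.23599


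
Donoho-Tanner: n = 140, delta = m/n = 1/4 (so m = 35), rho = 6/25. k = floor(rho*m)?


m = 1/4*140 = 35.
rho = 6/25.
rho*m = 6/25*35 = 8.4.
k = floor(8.4) = 8.

8


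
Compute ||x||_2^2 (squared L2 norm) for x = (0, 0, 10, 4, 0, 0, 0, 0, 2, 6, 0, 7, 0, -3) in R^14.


Non-zero entries: [(2, 10), (3, 4), (8, 2), (9, 6), (11, 7), (13, -3)]
Squares: [100, 16, 4, 36, 49, 9]
||x||_2^2 = sum = 214.

214


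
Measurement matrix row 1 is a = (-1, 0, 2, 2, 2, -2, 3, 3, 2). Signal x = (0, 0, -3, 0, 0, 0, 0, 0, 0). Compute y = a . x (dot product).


Non-zero terms: ['2*-3']
Products: [-6]
y = sum = -6.

-6


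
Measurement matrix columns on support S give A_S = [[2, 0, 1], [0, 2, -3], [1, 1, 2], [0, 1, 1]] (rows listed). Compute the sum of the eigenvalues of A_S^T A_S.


Sum of eigenvalues of A_S^T A_S = trace(A_S^T A_S) = sum of squared column norms of A_S.
A_S^T A_S diagonal: [5, 6, 15].
trace = 5 + 6 + 15 = 26.

26


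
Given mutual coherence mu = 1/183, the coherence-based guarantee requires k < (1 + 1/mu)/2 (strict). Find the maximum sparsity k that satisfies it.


1/mu = 183.
1 + 1/mu = 184.
(1 + 1/mu)/2 = 92 is an integer and the inequality is strict, so k_max = 92 - 1 = 91.

91


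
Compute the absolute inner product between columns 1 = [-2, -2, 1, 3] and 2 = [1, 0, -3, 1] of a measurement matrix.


Inner product: -2*1 + -2*0 + 1*-3 + 3*1
Products: [-2, 0, -3, 3]
Sum = -2.
|dot| = 2.

2


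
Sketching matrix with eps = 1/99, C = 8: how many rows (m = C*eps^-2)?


1/eps = 99.
(1/eps)^2 = 9801.
m = 8*9801 = 78408.

78408


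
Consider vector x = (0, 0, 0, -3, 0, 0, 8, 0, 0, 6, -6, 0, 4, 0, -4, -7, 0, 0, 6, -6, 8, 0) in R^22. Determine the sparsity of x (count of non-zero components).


Non-zero positions: [3, 6, 9, 10, 12, 14, 15, 18, 19, 20].
Sparsity = 10.

10


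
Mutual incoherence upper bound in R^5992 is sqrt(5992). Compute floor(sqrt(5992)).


77^2 = 5929 <= 5992 < 6084 = 78^2, so 77 <= sqrt(5992) < 78.
floor(sqrt(5992)) = 77.

77


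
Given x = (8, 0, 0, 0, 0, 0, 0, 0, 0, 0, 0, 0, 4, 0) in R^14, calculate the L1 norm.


Non-zero entries: [(0, 8), (12, 4)]
Absolute values: [8, 4]
||x||_1 = sum = 12.

12


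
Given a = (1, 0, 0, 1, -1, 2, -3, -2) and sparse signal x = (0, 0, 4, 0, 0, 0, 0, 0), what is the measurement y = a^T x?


Non-zero terms: ['0*4']
Products: [0]
y = sum = 0.

0


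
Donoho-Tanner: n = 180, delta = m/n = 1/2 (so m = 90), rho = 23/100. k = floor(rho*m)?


m = 1/2*180 = 90.
rho = 23/100.
rho*m = 23/100*90 = 20.7.
k = floor(20.7) = 20.

20


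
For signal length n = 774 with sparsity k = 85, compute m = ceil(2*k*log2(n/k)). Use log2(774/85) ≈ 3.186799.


log2(n/k) = log2(774/85) ≈ 3.186799.
2*k*log2(n/k) ≈ 2*85*3.186799 = 541.75583.
m = ceil(541.75583) = 542.

542


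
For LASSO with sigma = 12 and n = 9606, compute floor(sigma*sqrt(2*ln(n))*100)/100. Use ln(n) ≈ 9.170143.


ln(9606) ≈ 9.170143.
2*ln(n) ≈ 18.340286.
sqrt(2*ln(n)) ≈ sqrt(18.340286) ≈ 4.282556.
lambda ≈ 12*4.282556 = 51.390672.
floor(lambda*100)/100 = 51.39.

51.39


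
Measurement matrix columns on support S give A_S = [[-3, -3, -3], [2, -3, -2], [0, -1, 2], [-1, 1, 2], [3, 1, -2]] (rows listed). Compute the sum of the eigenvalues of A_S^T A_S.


Sum of eigenvalues of A_S^T A_S = trace(A_S^T A_S) = sum of squared column norms of A_S.
A_S^T A_S diagonal: [23, 21, 25].
trace = 23 + 21 + 25 = 69.

69


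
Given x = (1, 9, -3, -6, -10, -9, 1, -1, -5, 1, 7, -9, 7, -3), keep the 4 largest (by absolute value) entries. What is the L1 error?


Sorted |x_i| descending: [10, 9, 9, 9, 7, 7, 6, 5, 3, 3, 1, 1, 1, 1]
Keep top 4: [10, 9, 9, 9]
Tail entries: [7, 7, 6, 5, 3, 3, 1, 1, 1, 1]
L1 error = sum of tail = 35.

35


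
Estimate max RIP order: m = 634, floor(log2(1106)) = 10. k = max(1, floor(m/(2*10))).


floor(log2(1106)) = 10.
2*10 = 20.
m/(2*floor(log2(n))) = 634/20 ≈ 31.7.
floor = 31.
k = max(1, 31) = 31.

31


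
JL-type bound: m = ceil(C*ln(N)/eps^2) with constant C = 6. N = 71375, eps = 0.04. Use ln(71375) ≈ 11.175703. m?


ln(71375) ≈ 11.175703.
eps^2 = 0.04^2 = 0.0016.
C*ln(N)/eps^2 ≈ 6*11.175703/0.0016 ≈ 41908.8863.
m = ceil(41908.8863) = 41909.

41909


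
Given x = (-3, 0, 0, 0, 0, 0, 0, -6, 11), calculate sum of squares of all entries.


Non-zero entries: [(0, -3), (7, -6), (8, 11)]
Squares: [9, 36, 121]
||x||_2^2 = sum = 166.

166


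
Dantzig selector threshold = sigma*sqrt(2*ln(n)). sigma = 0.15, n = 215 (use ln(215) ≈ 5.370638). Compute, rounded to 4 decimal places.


ln(215) ≈ 5.370638.
2*ln(n) ≈ 10.741276.
sqrt(2*ln(n)) ≈ sqrt(10.741276) ≈ 3.277389.
threshold ≈ 0.15*3.277389 = 0.49160835 ≈ 0.4916.

0.4916


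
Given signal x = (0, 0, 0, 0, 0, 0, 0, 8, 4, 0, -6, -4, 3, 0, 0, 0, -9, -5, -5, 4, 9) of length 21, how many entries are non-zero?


Non-zero positions: [7, 8, 10, 11, 12, 16, 17, 18, 19, 20].
Sparsity = 10.

10


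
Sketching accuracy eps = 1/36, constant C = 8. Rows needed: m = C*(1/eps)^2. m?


1/eps = 36.
(1/eps)^2 = 1296.
m = 8*1296 = 10368.

10368


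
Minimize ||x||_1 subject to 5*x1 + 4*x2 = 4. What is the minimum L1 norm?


Axis intercepts:
  x1 = 4/5, x2 = 0: L1 = 4/5
  x1 = 0, x2 = 1: L1 = 1
x* = (4/5, 0)
||x*||_1 = 4/5.

4/5


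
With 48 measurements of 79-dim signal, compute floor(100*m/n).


100*m/n = 100*48/79 ≈ 60.7595.
floor = 60.

60


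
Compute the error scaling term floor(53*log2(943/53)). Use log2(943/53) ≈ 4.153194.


log2(n/k) = log2(943/53) ≈ 4.153194.
k*log2(n/k) ≈ 53*4.153194 = 220.119282.
floor(220.119282) = 220.

220


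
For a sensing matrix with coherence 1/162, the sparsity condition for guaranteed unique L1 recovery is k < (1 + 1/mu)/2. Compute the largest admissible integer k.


1/mu = 162.
1 + 1/mu = 163.
(1 + 1/mu)/2 = 81.5 is not an integer, so k_max = floor(81.5) = 81.

81


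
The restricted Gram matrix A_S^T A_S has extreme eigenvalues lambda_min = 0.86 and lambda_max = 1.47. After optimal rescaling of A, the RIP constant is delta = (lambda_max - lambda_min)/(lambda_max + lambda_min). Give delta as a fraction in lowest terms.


lambda_max - lambda_min = 1.47 - 0.86 = 0.61.
lambda_max + lambda_min = 1.47 + 0.86 = 2.33.
delta = 0.61/2.33 = 61/233.

61/233


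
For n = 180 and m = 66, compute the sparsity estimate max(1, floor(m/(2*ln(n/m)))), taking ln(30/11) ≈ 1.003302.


n/m = 180/66 = 30/11.
ln(n/m) ≈ 1.003302.
2*ln(n/m) ≈ 2.006604.
m/(2*ln(n/m)) ≈ 66/2.006604 ≈ 32.8914.
floor = 32.
k_max = max(1, 32) = 32.

32


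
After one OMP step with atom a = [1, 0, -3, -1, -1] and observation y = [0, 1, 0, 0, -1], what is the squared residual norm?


a^T a = 12.
a^T y = 1.
coeff = 1/12 = 1/12.
||r||^2 = 23/12.

23/12


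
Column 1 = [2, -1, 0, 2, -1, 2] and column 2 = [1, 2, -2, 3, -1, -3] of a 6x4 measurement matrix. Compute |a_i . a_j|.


Inner product: 2*1 + -1*2 + 0*-2 + 2*3 + -1*-1 + 2*-3
Products: [2, -2, 0, 6, 1, -6]
Sum = 1.
|dot| = 1.

1


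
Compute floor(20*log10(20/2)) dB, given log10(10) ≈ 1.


||x||/||e|| = 20/2 = 10.
log10(10) ≈ 1.
20*log10(||x||/||e||) ≈ 20*1 = 20.
floor(20) = 20.

20


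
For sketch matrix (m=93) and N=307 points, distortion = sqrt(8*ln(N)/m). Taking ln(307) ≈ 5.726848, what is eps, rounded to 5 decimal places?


ln(307) ≈ 5.726848.
8*ln(N)/m ≈ 8*5.726848/93 ≈ 0.49263209.
eps = sqrt(0.49263209) ≈ 0.7018775 ≈ 0.70188.

0.70188


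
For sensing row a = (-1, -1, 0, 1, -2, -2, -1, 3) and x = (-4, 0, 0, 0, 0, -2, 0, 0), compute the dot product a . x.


Non-zero terms: ['-1*-4', '-2*-2']
Products: [4, 4]
y = sum = 8.

8


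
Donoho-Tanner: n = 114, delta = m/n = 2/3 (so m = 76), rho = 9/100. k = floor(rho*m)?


m = 2/3*114 = 76.
rho = 9/100.
rho*m = 9/100*76 = 6.84.
k = floor(6.84) = 6.

6


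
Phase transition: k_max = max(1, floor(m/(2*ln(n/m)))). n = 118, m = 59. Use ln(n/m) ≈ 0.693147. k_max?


n/m = 118/59 = 2.
ln(n/m) ≈ 0.693147.
2*ln(n/m) ≈ 1.386294.
m/(2*ln(n/m)) ≈ 59/1.386294 ≈ 42.5595.
floor = 42.
k_max = max(1, 42) = 42.

42


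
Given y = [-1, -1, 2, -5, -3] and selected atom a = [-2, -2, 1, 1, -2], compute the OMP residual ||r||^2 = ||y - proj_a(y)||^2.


a^T a = 14.
a^T y = 7.
coeff = 7/14 = 1/2.
||r||^2 = 73/2.

73/2


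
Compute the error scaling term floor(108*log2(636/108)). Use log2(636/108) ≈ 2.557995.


log2(n/k) = log2(636/108) ≈ 2.557995.
k*log2(n/k) ≈ 108*2.557995 = 276.26346.
floor(276.26346) = 276.

276


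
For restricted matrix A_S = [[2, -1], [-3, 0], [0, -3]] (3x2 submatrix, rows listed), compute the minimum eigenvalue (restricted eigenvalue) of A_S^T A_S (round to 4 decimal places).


A_S^T A_S = [[13, -2], [-2, 10]].
trace = 23.
det = 126.
disc = trace^2 - 4*det = 529 - 4*126 = 25.
sqrt(25) = 5.
lam_min = (23 - 5)/2 = 9 = 9.0000.

9.0000


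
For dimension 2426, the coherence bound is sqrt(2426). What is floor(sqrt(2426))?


49^2 = 2401 <= 2426 < 2500 = 50^2, so 49 <= sqrt(2426) < 50.
floor(sqrt(2426)) = 49.

49


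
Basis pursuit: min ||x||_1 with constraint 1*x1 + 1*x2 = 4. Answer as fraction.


Axis intercepts:
  x1 = 4, x2 = 0: L1 = 4
  x1 = 0, x2 = 4: L1 = 4
x* = (4, 0)
||x*||_1 = 4.

4


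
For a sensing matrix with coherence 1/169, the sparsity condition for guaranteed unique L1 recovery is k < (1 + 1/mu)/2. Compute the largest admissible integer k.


1/mu = 169.
1 + 1/mu = 170.
(1 + 1/mu)/2 = 85 is an integer and the inequality is strict, so k_max = 85 - 1 = 84.

84


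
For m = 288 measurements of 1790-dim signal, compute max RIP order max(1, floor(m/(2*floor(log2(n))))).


floor(log2(1790)) = 10.
2*10 = 20.
m/(2*floor(log2(n))) = 288/20 ≈ 14.4.
floor = 14.
k = max(1, 14) = 14.

14


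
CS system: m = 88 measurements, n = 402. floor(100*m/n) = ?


100*m/n = 100*88/402 ≈ 21.8905.
floor = 21.

21


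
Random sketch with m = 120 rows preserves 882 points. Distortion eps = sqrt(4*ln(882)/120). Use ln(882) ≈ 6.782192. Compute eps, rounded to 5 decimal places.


ln(882) ≈ 6.782192.
4*ln(N)/m ≈ 4*6.782192/120 ≈ 0.22607307.
eps = sqrt(0.22607307) ≈ 0.4754714 ≈ 0.47547.

0.47547


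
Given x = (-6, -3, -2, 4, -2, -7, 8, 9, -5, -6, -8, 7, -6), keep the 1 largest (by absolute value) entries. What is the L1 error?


Sorted |x_i| descending: [9, 8, 8, 7, 7, 6, 6, 6, 5, 4, 3, 2, 2]
Keep top 1: [9]
Tail entries: [8, 8, 7, 7, 6, 6, 6, 5, 4, 3, 2, 2]
L1 error = sum of tail = 64.

64


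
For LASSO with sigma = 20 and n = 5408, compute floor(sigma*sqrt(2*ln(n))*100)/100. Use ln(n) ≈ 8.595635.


ln(5408) ≈ 8.595635.
2*ln(n) ≈ 17.19127.
sqrt(2*ln(n)) ≈ sqrt(17.19127) ≈ 4.146236.
lambda ≈ 20*4.146236 = 82.92472.
floor(lambda*100)/100 = 82.92.

82.92


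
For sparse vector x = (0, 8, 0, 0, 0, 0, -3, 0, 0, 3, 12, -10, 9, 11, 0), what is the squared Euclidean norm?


Non-zero entries: [(1, 8), (6, -3), (9, 3), (10, 12), (11, -10), (12, 9), (13, 11)]
Squares: [64, 9, 9, 144, 100, 81, 121]
||x||_2^2 = sum = 528.

528


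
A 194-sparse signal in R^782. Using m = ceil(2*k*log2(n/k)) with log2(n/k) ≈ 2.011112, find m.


log2(n/k) = log2(782/194) ≈ 2.011112.
2*k*log2(n/k) ≈ 2*194*2.011112 = 780.311456.
m = ceil(780.311456) = 781.

781


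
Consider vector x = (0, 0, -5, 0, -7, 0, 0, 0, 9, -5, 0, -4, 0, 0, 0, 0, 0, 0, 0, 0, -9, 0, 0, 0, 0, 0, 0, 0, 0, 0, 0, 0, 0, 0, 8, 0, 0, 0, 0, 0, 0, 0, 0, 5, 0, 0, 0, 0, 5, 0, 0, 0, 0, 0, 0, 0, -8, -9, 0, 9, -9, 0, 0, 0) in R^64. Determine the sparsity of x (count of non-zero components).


Non-zero positions: [2, 4, 8, 9, 11, 20, 34, 43, 48, 56, 57, 59, 60].
Sparsity = 13.

13


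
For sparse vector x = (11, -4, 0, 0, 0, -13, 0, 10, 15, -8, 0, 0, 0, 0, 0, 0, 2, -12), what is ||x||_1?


Non-zero entries: [(0, 11), (1, -4), (5, -13), (7, 10), (8, 15), (9, -8), (16, 2), (17, -12)]
Absolute values: [11, 4, 13, 10, 15, 8, 2, 12]
||x||_1 = sum = 75.

75


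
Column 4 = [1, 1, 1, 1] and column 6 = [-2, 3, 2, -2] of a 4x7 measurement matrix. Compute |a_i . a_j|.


Inner product: 1*-2 + 1*3 + 1*2 + 1*-2
Products: [-2, 3, 2, -2]
Sum = 1.
|dot| = 1.

1


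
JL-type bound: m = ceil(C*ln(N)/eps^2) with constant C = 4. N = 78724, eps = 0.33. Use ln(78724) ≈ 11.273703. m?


ln(78724) ≈ 11.273703.
eps^2 = 0.33^2 = 0.1089.
C*ln(N)/eps^2 ≈ 4*11.273703/0.1089 ≈ 414.0938.
m = ceil(414.0938) = 415.

415
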